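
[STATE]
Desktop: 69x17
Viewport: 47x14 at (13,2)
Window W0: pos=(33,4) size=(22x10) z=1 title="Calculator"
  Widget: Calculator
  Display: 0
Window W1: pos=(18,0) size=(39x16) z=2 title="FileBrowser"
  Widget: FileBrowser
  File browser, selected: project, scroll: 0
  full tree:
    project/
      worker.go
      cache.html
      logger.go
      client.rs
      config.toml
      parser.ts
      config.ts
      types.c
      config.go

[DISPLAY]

     ┠─────────────────────────────────────┨   
     ┃> [-] project/                       ┃   
     ┃    worker.go                        ┃   
     ┃    cache.html                       ┃   
     ┃    logger.go                        ┃   
     ┃    client.rs                        ┃   
     ┃    config.toml                      ┃   
     ┃    parser.ts                        ┃   
     ┃    config.ts                        ┃   
     ┃    types.c                          ┃   
     ┃    config.go                        ┃   
     ┃                                     ┃   
     ┃                                     ┃   
     ┗━━━━━━━━━━━━━━━━━━━━━━━━━━━━━━━━━━━━━┛   


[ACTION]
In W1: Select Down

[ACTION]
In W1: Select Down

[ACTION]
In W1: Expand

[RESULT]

     ┠─────────────────────────────────────┨   
     ┃  [-] project/                       ┃   
     ┃    worker.go                        ┃   
     ┃  > cache.html                       ┃   
     ┃    logger.go                        ┃   
     ┃    client.rs                        ┃   
     ┃    config.toml                      ┃   
     ┃    parser.ts                        ┃   
     ┃    config.ts                        ┃   
     ┃    types.c                          ┃   
     ┃    config.go                        ┃   
     ┃                                     ┃   
     ┃                                     ┃   
     ┗━━━━━━━━━━━━━━━━━━━━━━━━━━━━━━━━━━━━━┛   


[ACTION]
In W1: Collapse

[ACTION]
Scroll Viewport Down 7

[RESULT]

     ┃  [-] project/                       ┃   
     ┃    worker.go                        ┃   
     ┃  > cache.html                       ┃   
     ┃    logger.go                        ┃   
     ┃    client.rs                        ┃   
     ┃    config.toml                      ┃   
     ┃    parser.ts                        ┃   
     ┃    config.ts                        ┃   
     ┃    types.c                          ┃   
     ┃    config.go                        ┃   
     ┃                                     ┃   
     ┃                                     ┃   
     ┗━━━━━━━━━━━━━━━━━━━━━━━━━━━━━━━━━━━━━┛   
                                               


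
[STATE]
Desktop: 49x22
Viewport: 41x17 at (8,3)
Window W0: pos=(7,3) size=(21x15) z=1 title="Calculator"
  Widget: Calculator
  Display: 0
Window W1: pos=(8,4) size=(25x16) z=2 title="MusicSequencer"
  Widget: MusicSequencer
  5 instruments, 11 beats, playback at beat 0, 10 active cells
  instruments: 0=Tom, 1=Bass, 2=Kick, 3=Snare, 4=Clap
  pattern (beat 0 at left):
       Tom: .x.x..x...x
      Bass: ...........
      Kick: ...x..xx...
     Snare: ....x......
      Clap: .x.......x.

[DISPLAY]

━━━━━━━━━━━━━━━━━━━┓                     
┏━━━━━━━━━━━━━━━━━━━━━━━┓                
┃ MusicSequencer        ┃                
┠───────────────────────┨                
┃      ▼1234567890      ┃                
┃   Tom·█·█··█···█      ┃                
┃  Bass···········      ┃                
┃  Kick···█··██···      ┃                
┃ Snare····█······      ┃                
┃  Clap·█·······█·      ┃                
┃                       ┃                
┃                       ┃                
┃                       ┃                
┃                       ┃                
┃                       ┃                
┃                       ┃                
┗━━━━━━━━━━━━━━━━━━━━━━━┛                


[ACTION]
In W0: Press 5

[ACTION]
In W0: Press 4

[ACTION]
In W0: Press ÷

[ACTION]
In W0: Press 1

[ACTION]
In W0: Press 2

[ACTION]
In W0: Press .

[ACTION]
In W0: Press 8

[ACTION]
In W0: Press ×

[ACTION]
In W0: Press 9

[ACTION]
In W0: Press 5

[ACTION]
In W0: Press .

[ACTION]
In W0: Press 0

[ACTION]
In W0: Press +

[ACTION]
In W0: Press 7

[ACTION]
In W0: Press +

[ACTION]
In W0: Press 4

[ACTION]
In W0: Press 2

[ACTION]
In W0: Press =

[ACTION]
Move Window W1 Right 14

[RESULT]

━━━━━━━━━━━━━━━━━━━┓                     
 Calculator   ┏━━━━━━━━━━━━━━━━━━━━━━━┓  
──────────────┃ MusicSequencer        ┃  
          449.┠───────────────────────┨  
┌───┬───┬───┬─┃      ▼1234567890      ┃  
│ 7 │ 8 │ 9 │ ┃   Tom·█·█··█···█      ┃  
├───┼───┼───┼─┃  Bass···········      ┃  
│ 4 │ 5 │ 6 │ ┃  Kick···█··██···      ┃  
├───┼───┼───┼─┃ Snare····█······      ┃  
│ 1 │ 2 │ 3 │ ┃  Clap·█·······█·      ┃  
├───┼───┼───┼─┃                       ┃  
│ 0 │ . │ = │ ┃                       ┃  
├───┼───┼───┼─┃                       ┃  
│ C │ MC│ MR│ ┃                       ┃  
━━━━━━━━━━━━━━┃                       ┃  
              ┃                       ┃  
              ┗━━━━━━━━━━━━━━━━━━━━━━━┛  


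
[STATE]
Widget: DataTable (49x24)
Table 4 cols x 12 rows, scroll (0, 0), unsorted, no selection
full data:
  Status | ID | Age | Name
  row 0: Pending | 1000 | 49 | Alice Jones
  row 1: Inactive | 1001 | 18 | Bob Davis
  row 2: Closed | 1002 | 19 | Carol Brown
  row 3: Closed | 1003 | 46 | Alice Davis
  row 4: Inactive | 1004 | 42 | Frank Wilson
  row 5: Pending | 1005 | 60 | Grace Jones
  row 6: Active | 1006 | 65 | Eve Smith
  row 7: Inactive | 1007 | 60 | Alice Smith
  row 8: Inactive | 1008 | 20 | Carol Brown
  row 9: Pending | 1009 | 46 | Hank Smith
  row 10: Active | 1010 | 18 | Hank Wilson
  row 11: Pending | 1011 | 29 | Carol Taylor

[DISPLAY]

Status  │ID  │Age│Name                           
────────┼────┼───┼────────────                   
Pending │1000│49 │Alice Jones                    
Inactive│1001│18 │Bob Davis                      
Closed  │1002│19 │Carol Brown                    
Closed  │1003│46 │Alice Davis                    
Inactive│1004│42 │Frank Wilson                   
Pending │1005│60 │Grace Jones                    
Active  │1006│65 │Eve Smith                      
Inactive│1007│60 │Alice Smith                    
Inactive│1008│20 │Carol Brown                    
Pending │1009│46 │Hank Smith                     
Active  │1010│18 │Hank Wilson                    
Pending │1011│29 │Carol Taylor                   
                                                 
                                                 
                                                 
                                                 
                                                 
                                                 
                                                 
                                                 
                                                 
                                                 


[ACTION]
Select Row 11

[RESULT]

Status  │ID  │Age│Name                           
────────┼────┼───┼────────────                   
Pending │1000│49 │Alice Jones                    
Inactive│1001│18 │Bob Davis                      
Closed  │1002│19 │Carol Brown                    
Closed  │1003│46 │Alice Davis                    
Inactive│1004│42 │Frank Wilson                   
Pending │1005│60 │Grace Jones                    
Active  │1006│65 │Eve Smith                      
Inactive│1007│60 │Alice Smith                    
Inactive│1008│20 │Carol Brown                    
Pending │1009│46 │Hank Smith                     
Active  │1010│18 │Hank Wilson                    
>ending │1011│29 │Carol Taylor                   
                                                 
                                                 
                                                 
                                                 
                                                 
                                                 
                                                 
                                                 
                                                 
                                                 


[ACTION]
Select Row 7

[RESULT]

Status  │ID  │Age│Name                           
────────┼────┼───┼────────────                   
Pending │1000│49 │Alice Jones                    
Inactive│1001│18 │Bob Davis                      
Closed  │1002│19 │Carol Brown                    
Closed  │1003│46 │Alice Davis                    
Inactive│1004│42 │Frank Wilson                   
Pending │1005│60 │Grace Jones                    
Active  │1006│65 │Eve Smith                      
>nactive│1007│60 │Alice Smith                    
Inactive│1008│20 │Carol Brown                    
Pending │1009│46 │Hank Smith                     
Active  │1010│18 │Hank Wilson                    
Pending │1011│29 │Carol Taylor                   
                                                 
                                                 
                                                 
                                                 
                                                 
                                                 
                                                 
                                                 
                                                 
                                                 


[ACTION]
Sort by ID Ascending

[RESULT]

Status  │ID ▲│Age│Name                           
────────┼────┼───┼────────────                   
Pending │1000│49 │Alice Jones                    
Inactive│1001│18 │Bob Davis                      
Closed  │1002│19 │Carol Brown                    
Closed  │1003│46 │Alice Davis                    
Inactive│1004│42 │Frank Wilson                   
Pending │1005│60 │Grace Jones                    
Active  │1006│65 │Eve Smith                      
>nactive│1007│60 │Alice Smith                    
Inactive│1008│20 │Carol Brown                    
Pending │1009│46 │Hank Smith                     
Active  │1010│18 │Hank Wilson                    
Pending │1011│29 │Carol Taylor                   
                                                 
                                                 
                                                 
                                                 
                                                 
                                                 
                                                 
                                                 
                                                 
                                                 


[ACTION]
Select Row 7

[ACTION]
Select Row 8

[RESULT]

Status  │ID ▲│Age│Name                           
────────┼────┼───┼────────────                   
Pending │1000│49 │Alice Jones                    
Inactive│1001│18 │Bob Davis                      
Closed  │1002│19 │Carol Brown                    
Closed  │1003│46 │Alice Davis                    
Inactive│1004│42 │Frank Wilson                   
Pending │1005│60 │Grace Jones                    
Active  │1006│65 │Eve Smith                      
Inactive│1007│60 │Alice Smith                    
>nactive│1008│20 │Carol Brown                    
Pending │1009│46 │Hank Smith                     
Active  │1010│18 │Hank Wilson                    
Pending │1011│29 │Carol Taylor                   
                                                 
                                                 
                                                 
                                                 
                                                 
                                                 
                                                 
                                                 
                                                 
                                                 


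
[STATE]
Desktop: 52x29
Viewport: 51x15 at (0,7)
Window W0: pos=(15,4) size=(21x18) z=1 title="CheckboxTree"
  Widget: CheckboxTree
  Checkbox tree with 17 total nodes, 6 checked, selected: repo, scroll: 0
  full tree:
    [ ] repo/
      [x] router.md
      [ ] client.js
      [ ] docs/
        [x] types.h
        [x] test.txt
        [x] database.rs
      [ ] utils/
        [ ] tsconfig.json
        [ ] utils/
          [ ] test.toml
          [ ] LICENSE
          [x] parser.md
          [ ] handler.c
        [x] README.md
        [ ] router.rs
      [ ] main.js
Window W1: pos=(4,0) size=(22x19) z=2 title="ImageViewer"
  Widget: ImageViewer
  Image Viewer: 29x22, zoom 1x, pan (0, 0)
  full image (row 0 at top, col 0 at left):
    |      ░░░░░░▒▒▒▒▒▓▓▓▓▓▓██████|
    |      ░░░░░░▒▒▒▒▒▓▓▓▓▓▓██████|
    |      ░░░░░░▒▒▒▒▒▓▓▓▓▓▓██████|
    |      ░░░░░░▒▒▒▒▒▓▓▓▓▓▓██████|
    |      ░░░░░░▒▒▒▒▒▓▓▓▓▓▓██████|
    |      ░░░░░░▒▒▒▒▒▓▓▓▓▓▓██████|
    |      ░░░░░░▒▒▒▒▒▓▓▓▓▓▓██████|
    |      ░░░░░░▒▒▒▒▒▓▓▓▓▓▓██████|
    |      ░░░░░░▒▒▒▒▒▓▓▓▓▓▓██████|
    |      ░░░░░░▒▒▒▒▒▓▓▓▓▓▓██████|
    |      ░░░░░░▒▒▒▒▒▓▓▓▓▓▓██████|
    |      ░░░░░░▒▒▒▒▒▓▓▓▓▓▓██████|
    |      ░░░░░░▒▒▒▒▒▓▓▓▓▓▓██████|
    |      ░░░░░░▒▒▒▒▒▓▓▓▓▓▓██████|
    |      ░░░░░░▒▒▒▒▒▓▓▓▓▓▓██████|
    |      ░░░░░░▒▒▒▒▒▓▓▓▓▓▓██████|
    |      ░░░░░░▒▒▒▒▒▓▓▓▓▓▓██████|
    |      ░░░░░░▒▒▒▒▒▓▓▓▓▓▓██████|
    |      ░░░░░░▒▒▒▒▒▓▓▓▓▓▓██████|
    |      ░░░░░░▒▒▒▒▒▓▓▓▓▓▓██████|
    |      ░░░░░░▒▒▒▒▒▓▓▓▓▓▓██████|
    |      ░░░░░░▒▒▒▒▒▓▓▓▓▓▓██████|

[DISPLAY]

    ┃      ░░░░░░▒▒▒▒▒▓▓▓┃         ┃               
    ┃      ░░░░░░▒▒▒▒▒▓▓▓┃ter.md   ┃               
    ┃      ░░░░░░▒▒▒▒▒▓▓▓┃ent.js   ┃               
    ┃      ░░░░░░▒▒▒▒▒▓▓▓┃s/       ┃               
    ┃      ░░░░░░▒▒▒▒▒▓▓▓┃ypes.h   ┃               
    ┃      ░░░░░░▒▒▒▒▒▓▓▓┃est.txt  ┃               
    ┃      ░░░░░░▒▒▒▒▒▓▓▓┃atabase.r┃               
    ┃      ░░░░░░▒▒▒▒▒▓▓▓┃ls/      ┃               
    ┃      ░░░░░░▒▒▒▒▒▓▓▓┃sconfig.j┃               
    ┃      ░░░░░░▒▒▒▒▒▓▓▓┃tils/    ┃               
    ┃      ░░░░░░▒▒▒▒▒▓▓▓┃ test.tom┃               
    ┗━━━━━━━━━━━━━━━━━━━━┛ LICENSE ┃               
               ┃       [x] parser.m┃               
               ┃       [ ] handler.┃               
               ┗━━━━━━━━━━━━━━━━━━━┛               


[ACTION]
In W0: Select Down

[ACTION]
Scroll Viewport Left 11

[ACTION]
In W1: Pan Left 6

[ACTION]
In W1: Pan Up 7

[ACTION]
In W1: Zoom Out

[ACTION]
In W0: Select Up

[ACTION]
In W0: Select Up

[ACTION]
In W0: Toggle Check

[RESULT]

    ┃      ░░░░░░▒▒▒▒▒▓▓▓┃         ┃               
    ┃      ░░░░░░▒▒▒▒▒▓▓▓┃ter.md   ┃               
    ┃      ░░░░░░▒▒▒▒▒▓▓▓┃ent.js   ┃               
    ┃      ░░░░░░▒▒▒▒▒▓▓▓┃s/       ┃               
    ┃      ░░░░░░▒▒▒▒▒▓▓▓┃ypes.h   ┃               
    ┃      ░░░░░░▒▒▒▒▒▓▓▓┃est.txt  ┃               
    ┃      ░░░░░░▒▒▒▒▒▓▓▓┃atabase.r┃               
    ┃      ░░░░░░▒▒▒▒▒▓▓▓┃ls/      ┃               
    ┃      ░░░░░░▒▒▒▒▒▓▓▓┃sconfig.j┃               
    ┃      ░░░░░░▒▒▒▒▒▓▓▓┃tils/    ┃               
    ┃      ░░░░░░▒▒▒▒▒▓▓▓┃ test.tom┃               
    ┗━━━━━━━━━━━━━━━━━━━━┛ LICENSE ┃               
               ┃       [x] parser.m┃               
               ┃       [x] handler.┃               
               ┗━━━━━━━━━━━━━━━━━━━┛               


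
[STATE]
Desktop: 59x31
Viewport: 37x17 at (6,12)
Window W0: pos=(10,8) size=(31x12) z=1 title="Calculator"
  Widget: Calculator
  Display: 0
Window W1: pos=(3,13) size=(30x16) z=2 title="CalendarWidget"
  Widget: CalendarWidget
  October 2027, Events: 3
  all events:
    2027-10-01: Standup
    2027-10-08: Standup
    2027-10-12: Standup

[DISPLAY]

    ┃┌───┬───┬───┬───┐            ┃  
━━━━━━━━━━━━━━━━━━━━━━━━━━┓       ┃  
alendarWidget             ┃       ┃  
──────────────────────────┨       ┃  
      October 2027        ┃       ┃  
 Tu We Th Fr Sa Su        ┃       ┃  
           1*  2  3       ┃       ┃  
  5  6  7  8*  9 10       ┃━━━━━━━┛  
 12* 13 14 15 16 17       ┃          
 19 20 21 22 23 24        ┃          
 26 27 28 29 30 31        ┃          
                          ┃          
                          ┃          
                          ┃          
                          ┃          
                          ┃          
━━━━━━━━━━━━━━━━━━━━━━━━━━┛          


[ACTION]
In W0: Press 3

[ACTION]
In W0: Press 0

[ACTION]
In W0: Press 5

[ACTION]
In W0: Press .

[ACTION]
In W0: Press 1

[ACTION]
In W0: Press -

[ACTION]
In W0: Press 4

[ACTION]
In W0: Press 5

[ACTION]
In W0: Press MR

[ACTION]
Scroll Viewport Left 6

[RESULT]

          ┃┌───┬───┬───┬───┐         
   ┏━━━━━━━━━━━━━━━━━━━━━━━━━━━━┓    
   ┃ CalendarWidget             ┃    
   ┠────────────────────────────┨    
   ┃        October 2027        ┃    
   ┃Mo Tu We Th Fr Sa Su        ┃    
   ┃             1*  2  3       ┃    
   ┃ 4  5  6  7  8*  9 10       ┃━━━━
   ┃11 12* 13 14 15 16 17       ┃    
   ┃18 19 20 21 22 23 24        ┃    
   ┃25 26 27 28 29 30 31        ┃    
   ┃                            ┃    
   ┃                            ┃    
   ┃                            ┃    
   ┃                            ┃    
   ┃                            ┃    
   ┗━━━━━━━━━━━━━━━━━━━━━━━━━━━━┛    


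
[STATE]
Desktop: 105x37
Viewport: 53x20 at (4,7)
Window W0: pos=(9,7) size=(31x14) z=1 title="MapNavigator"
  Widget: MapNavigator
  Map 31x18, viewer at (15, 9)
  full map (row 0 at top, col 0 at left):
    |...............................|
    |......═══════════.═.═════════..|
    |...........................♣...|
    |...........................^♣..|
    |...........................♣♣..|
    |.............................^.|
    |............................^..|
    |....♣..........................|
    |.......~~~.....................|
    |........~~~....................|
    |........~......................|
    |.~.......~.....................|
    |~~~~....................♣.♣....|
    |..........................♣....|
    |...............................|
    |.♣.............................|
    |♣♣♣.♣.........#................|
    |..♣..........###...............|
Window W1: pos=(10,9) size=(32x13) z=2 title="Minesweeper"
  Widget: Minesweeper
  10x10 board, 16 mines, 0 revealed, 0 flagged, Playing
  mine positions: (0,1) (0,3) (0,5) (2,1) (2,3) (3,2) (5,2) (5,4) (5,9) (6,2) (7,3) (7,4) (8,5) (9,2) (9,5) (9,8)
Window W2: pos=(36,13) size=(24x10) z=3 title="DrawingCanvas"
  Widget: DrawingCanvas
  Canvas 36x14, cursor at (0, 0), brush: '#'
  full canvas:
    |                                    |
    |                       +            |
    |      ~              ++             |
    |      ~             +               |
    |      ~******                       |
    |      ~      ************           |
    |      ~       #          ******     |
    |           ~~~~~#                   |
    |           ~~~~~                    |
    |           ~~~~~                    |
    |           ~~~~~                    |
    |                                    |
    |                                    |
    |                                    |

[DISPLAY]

     ┏━━━━━━━━━━━━━━━━━━━━━━━━━━━━━┓                 
     ┃ MapNavigator                ┃                 
     ┠┏━━━━━━━━━━━━━━━━━━━━━━━━━━━━━━┓               
     ┃┃ Minesweeper                  ┃               
     ┃┠──────────────────────────────┨               
     ┃┃■■■■■■■■■■                    ┃               
     ┃┃■■■■■■■■■■               ┏━━━━━━━━━━━━━━━━━━━━
     ┃┃■■■■■■■■■■               ┃ DrawingCanvas      
     ┃┃■■■■■■■■■■               ┠────────────────────
     ┃┃■■■■■■■■■■               ┃+                   
     ┃┃■■■■■■■■■■               ┃                    
     ┃┃■■■■■■■■■■               ┃      ~             
     ┃┃■■■■■■■■■■               ┃      ~             
     ┗┃■■■■■■■■■■               ┃      ~******       
      ┗━━━━━━━━━━━━━━━━━━━━━━━━━┃      ~      *******
                                ┗━━━━━━━━━━━━━━━━━━━━
                                                     
                                                     
                                                     
                                                     


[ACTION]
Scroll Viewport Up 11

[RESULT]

                                                     
                                                     
                                                     
                                                     
                                                     
                                                     
                                                     
     ┏━━━━━━━━━━━━━━━━━━━━━━━━━━━━━┓                 
     ┃ MapNavigator                ┃                 
     ┠┏━━━━━━━━━━━━━━━━━━━━━━━━━━━━━━┓               
     ┃┃ Minesweeper                  ┃               
     ┃┠──────────────────────────────┨               
     ┃┃■■■■■■■■■■                    ┃               
     ┃┃■■■■■■■■■■               ┏━━━━━━━━━━━━━━━━━━━━
     ┃┃■■■■■■■■■■               ┃ DrawingCanvas      
     ┃┃■■■■■■■■■■               ┠────────────────────
     ┃┃■■■■■■■■■■               ┃+                   
     ┃┃■■■■■■■■■■               ┃                    
     ┃┃■■■■■■■■■■               ┃      ~             
     ┃┃■■■■■■■■■■               ┃      ~             


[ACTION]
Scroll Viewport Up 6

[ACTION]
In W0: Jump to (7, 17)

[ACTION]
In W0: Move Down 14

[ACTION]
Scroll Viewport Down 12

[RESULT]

     ┃┃■■■■■■■■■■                    ┃               
     ┃┃■■■■■■■■■■               ┏━━━━━━━━━━━━━━━━━━━━
     ┃┃■■■■■■■■■■               ┃ DrawingCanvas      
     ┃┃■■■■■■■■■■               ┠────────────────────
     ┃┃■■■■■■■■■■               ┃+                   
     ┃┃■■■■■■■■■■               ┃                    
     ┃┃■■■■■■■■■■               ┃      ~             
     ┃┃■■■■■■■■■■               ┃      ~             
     ┗┃■■■■■■■■■■               ┃      ~******       
      ┗━━━━━━━━━━━━━━━━━━━━━━━━━┃      ~      *******
                                ┗━━━━━━━━━━━━━━━━━━━━
                                                     
                                                     
                                                     
                                                     
                                                     
                                                     
                                                     
                                                     
                                                     


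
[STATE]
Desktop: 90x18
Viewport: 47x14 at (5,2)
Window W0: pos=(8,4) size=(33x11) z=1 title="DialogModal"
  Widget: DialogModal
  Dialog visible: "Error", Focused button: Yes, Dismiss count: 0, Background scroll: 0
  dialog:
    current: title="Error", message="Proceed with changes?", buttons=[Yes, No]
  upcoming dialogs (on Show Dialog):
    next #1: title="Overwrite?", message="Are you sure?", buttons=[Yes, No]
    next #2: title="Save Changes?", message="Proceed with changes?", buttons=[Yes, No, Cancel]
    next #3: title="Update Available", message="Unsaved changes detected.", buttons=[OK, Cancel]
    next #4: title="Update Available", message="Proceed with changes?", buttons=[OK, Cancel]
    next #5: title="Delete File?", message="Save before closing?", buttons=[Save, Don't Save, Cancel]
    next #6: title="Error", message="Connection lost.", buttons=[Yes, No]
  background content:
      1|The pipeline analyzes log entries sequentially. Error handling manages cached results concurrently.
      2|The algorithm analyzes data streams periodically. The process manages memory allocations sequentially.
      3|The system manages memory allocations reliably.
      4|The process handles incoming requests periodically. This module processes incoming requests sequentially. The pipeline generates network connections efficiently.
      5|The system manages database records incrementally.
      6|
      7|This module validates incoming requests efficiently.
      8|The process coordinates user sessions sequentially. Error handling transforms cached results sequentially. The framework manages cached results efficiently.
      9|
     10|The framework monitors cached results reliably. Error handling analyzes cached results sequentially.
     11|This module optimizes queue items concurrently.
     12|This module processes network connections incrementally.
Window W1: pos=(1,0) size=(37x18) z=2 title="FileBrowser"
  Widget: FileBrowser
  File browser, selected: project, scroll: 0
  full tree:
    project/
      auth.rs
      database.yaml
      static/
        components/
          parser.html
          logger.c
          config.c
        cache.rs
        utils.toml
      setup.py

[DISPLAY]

────────────────────────────────┨              
-] project/                     ┃              
 auth.rs                        ┃━━┓           
 database.yaml                  ┃  ┃           
 [+] static/                    ┃──┨           
 setup.py                       ┃ri┃           
                                ┃tr┃           
                                ┃oc┃           
                                ┃re┃           
                                ┃ec┃           
                                ┃  ┃           
                                ┃g ┃           
                                ┃━━┛           
                                ┃              


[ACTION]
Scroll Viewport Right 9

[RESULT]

───────────────────────┨                       
t/                     ┃                       
                       ┃━━┓                    
.yaml                  ┃  ┃                    
ic/                    ┃──┨                    
                       ┃ri┃                    
                       ┃tr┃                    
                       ┃oc┃                    
                       ┃re┃                    
                       ┃ec┃                    
                       ┃  ┃                    
                       ┃g ┃                    
                       ┃━━┛                    
                       ┃                       


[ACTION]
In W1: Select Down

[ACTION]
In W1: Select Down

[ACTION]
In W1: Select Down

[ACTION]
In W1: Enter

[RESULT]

───────────────────────┨                       
t/                     ┃                       
                       ┃━━┓                    
.yaml                  ┃  ┃                    
ic/                    ┃──┨                    
mponents/              ┃ri┃                    
rs                     ┃tr┃                    
toml                   ┃oc┃                    
                       ┃re┃                    
                       ┃ec┃                    
                       ┃  ┃                    
                       ┃g ┃                    
                       ┃━━┛                    
                       ┃                       


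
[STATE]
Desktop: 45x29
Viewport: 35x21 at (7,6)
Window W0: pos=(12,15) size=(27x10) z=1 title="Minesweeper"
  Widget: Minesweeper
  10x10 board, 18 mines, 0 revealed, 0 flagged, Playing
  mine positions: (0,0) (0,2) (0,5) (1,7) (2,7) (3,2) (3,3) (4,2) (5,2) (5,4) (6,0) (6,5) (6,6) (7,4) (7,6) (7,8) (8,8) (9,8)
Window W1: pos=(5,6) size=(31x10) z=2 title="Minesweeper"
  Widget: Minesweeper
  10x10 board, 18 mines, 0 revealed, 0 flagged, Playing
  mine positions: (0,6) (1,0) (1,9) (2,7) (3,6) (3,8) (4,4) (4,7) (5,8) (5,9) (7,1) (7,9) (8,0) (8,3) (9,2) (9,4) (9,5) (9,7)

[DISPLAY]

━━━━━━━━━━━━━━━━━━━━━━━━━━━━┓      
Minesweeper                 ┃      
────────────────────────────┨      
■■■■■■■■■                   ┃      
■■■■■■■■■                   ┃      
■■■■■■■■■                   ┃      
■■■■■■■■■                   ┃      
■■■■■■■■■                   ┃      
■■■■■■■■■                   ┃      
━━━━━━━━━━━━━━━━━━━━━━━━━━━━┛━━┓   
     ┃ Minesweeper             ┃   
     ┠─────────────────────────┨   
     ┃■■■■■■■■■■               ┃   
     ┃■■■■■■■■■■               ┃   
     ┃■■■■■■■■■■               ┃   
     ┃■■■■■■■■■■               ┃   
     ┃■■■■■■■■■■               ┃   
     ┃■■■■■■■■■■               ┃   
     ┗━━━━━━━━━━━━━━━━━━━━━━━━━┛   
                                   
                                   


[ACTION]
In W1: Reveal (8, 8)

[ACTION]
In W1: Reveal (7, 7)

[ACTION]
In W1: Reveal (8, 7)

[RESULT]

━━━━━━━━━━━━━━━━━━━━━━━━━━━━┓      
Minesweeper                 ┃      
────────────────────────────┨      
1   1■■■■                   ┃      
1   1■■■■                   ┃      
1   1■■■■                   ┃      
  112■■■■                   ┃      
  1■■■■■■                   ┃      
  11112■■                   ┃      
━━━━━━━━━━━━━━━━━━━━━━━━━━━━┛━━┓   
     ┃ Minesweeper             ┃   
     ┠─────────────────────────┨   
     ┃■■■■■■■■■■               ┃   
     ┃■■■■■■■■■■               ┃   
     ┃■■■■■■■■■■               ┃   
     ┃■■■■■■■■■■               ┃   
     ┃■■■■■■■■■■               ┃   
     ┃■■■■■■■■■■               ┃   
     ┗━━━━━━━━━━━━━━━━━━━━━━━━━┛   
                                   
                                   


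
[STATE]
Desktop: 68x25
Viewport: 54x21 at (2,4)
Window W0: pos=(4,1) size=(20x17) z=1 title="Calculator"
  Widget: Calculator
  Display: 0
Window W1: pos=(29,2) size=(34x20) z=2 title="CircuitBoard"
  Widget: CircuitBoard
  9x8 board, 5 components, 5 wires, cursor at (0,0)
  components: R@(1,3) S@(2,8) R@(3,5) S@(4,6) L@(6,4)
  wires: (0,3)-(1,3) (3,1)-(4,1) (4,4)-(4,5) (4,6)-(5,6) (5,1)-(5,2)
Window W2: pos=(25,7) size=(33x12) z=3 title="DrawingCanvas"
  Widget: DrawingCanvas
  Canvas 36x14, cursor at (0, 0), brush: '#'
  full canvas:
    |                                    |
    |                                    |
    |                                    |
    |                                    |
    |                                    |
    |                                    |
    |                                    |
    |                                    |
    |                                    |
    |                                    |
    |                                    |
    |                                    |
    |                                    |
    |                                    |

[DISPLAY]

  ┃                 0┃     ┠──────────────────────────
  ┃┌───┬───┬───┬───┐ ┃     ┃   0 1 2 3 4 5 6 7 8      
  ┃│ 7 │ 8 │ 9 │ ÷ │ ┃     ┃0  [.]          ·         
  ┃├───┼───┼───┼───┤ ┃ ┏━━━━━━━━━━━━━━━━━━━━━━━━━━━━━━
  ┃│ 4 │ 5 │ 6 │ × │ ┃ ┃ DrawingCanvas                
  ┃├───┼───┼───┼───┤ ┃ ┠──────────────────────────────
  ┃│ 1 │ 2 │ 3 │ - │ ┃ ┃+                             
  ┃├───┼───┼───┼───┤ ┃ ┃                              
  ┃│ 0 │ . │ = │ + │ ┃ ┃                              
  ┃├───┼───┼───┼───┤ ┃ ┃                              
  ┃│ C │ MC│ MR│ M+│ ┃ ┃                              
  ┃└───┴───┴───┴───┘ ┃ ┃                              
  ┃                  ┃ ┃                              
  ┗━━━━━━━━━━━━━━━━━━┛ ┃                              
                       ┗━━━━━━━━━━━━━━━━━━━━━━━━━━━━━━
                           ┃                          
                           ┃7                         
                           ┗━━━━━━━━━━━━━━━━━━━━━━━━━━
                                                      
                                                      
                                                      


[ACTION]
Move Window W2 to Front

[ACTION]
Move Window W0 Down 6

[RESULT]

                           ┠──────────────────────────
                           ┃   0 1 2 3 4 5 6 7 8      
                           ┃0  [.]          ·         
  ┏━━━━━━━━━━━━━━━━━━┓ ┏━━━━━━━━━━━━━━━━━━━━━━━━━━━━━━
  ┃ Calculator       ┃ ┃ DrawingCanvas                
  ┠──────────────────┨ ┠──────────────────────────────
  ┃                 0┃ ┃+                             
  ┃┌───┬───┬───┬───┐ ┃ ┃                              
  ┃│ 7 │ 8 │ 9 │ ÷ │ ┃ ┃                              
  ┃├───┼───┼───┼───┤ ┃ ┃                              
  ┃│ 4 │ 5 │ 6 │ × │ ┃ ┃                              
  ┃├───┼───┼───┼───┤ ┃ ┃                              
  ┃│ 1 │ 2 │ 3 │ - │ ┃ ┃                              
  ┃├───┼───┼───┼───┤ ┃ ┃                              
  ┃│ 0 │ . │ = │ + │ ┃ ┗━━━━━━━━━━━━━━━━━━━━━━━━━━━━━━
  ┃├───┼───┼───┼───┤ ┃     ┃                          
  ┃│ C │ MC│ MR│ M+│ ┃     ┃7                         
  ┃└───┴───┴───┴───┘ ┃     ┗━━━━━━━━━━━━━━━━━━━━━━━━━━
  ┃                  ┃                                
  ┗━━━━━━━━━━━━━━━━━━┛                                
                                                      


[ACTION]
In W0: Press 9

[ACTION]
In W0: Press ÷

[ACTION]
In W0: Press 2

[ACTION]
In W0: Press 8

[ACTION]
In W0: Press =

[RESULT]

                           ┠──────────────────────────
                           ┃   0 1 2 3 4 5 6 7 8      
                           ┃0  [.]          ·         
  ┏━━━━━━━━━━━━━━━━━━┓ ┏━━━━━━━━━━━━━━━━━━━━━━━━━━━━━━
  ┃ Calculator       ┃ ┃ DrawingCanvas                
  ┠──────────────────┨ ┠──────────────────────────────
  ┃      0.3214285714┃ ┃+                             
  ┃┌───┬───┬───┬───┐ ┃ ┃                              
  ┃│ 7 │ 8 │ 9 │ ÷ │ ┃ ┃                              
  ┃├───┼───┼───┼───┤ ┃ ┃                              
  ┃│ 4 │ 5 │ 6 │ × │ ┃ ┃                              
  ┃├───┼───┼───┼───┤ ┃ ┃                              
  ┃│ 1 │ 2 │ 3 │ - │ ┃ ┃                              
  ┃├───┼───┼───┼───┤ ┃ ┃                              
  ┃│ 0 │ . │ = │ + │ ┃ ┗━━━━━━━━━━━━━━━━━━━━━━━━━━━━━━
  ┃├───┼───┼───┼───┤ ┃     ┃                          
  ┃│ C │ MC│ MR│ M+│ ┃     ┃7                         
  ┃└───┴───┴───┴───┘ ┃     ┗━━━━━━━━━━━━━━━━━━━━━━━━━━
  ┃                  ┃                                
  ┗━━━━━━━━━━━━━━━━━━┛                                
                                                      
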